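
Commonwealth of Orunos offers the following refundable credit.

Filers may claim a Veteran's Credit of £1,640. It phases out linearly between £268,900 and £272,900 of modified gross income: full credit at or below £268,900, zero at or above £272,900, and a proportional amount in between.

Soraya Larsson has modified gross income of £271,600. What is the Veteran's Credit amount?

Veteran's Credit: £271,600 is £2,700 into a £4,000 phase-out range, leaving 1,300/4,000 of the credit: £1,640 × 1,300/4,000 = £533.

£533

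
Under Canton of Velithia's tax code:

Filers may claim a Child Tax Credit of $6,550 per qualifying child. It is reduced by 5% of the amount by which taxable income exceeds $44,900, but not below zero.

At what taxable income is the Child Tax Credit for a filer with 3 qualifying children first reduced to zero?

$437,900

Full credit = 3 × $6,550 = $19,650.
The credit falls by 5% of each dollar above $44,900, so it reaches zero when the excess is $19,650 / 5% = $393,000: income = $44,900 + $393,000 = $437,900.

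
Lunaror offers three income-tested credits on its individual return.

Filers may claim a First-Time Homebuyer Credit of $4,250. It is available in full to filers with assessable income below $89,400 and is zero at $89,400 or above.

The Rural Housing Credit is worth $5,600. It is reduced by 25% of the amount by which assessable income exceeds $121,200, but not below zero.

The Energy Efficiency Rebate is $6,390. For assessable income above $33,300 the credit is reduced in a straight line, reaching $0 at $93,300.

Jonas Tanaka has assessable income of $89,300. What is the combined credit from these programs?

First-Time Homebuyer Credit: $89,300 is below the $89,400 cutoff, so the full $4,250 applies.
Rural Housing Credit: $89,300 is at or below the $121,200 threshold, so the full $5,600 applies.
Energy Efficiency Rebate: $89,300 is $56,000 into a $60,000 phase-out range, leaving 4,000/60,000 of the credit: $6,390 × 4,000/60,000 = $426.
Total: $4,250 + $5,600 + $426 = $10,276.

$10,276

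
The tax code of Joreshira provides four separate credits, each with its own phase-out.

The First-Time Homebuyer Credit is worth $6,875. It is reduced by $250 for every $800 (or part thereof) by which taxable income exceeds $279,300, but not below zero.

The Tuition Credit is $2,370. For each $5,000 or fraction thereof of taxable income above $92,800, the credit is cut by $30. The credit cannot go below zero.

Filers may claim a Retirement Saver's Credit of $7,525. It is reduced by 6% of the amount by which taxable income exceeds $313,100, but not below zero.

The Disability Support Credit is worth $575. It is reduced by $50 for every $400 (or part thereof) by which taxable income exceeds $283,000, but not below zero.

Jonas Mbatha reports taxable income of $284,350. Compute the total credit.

$14,225

First-Time Homebuyer Credit: income exceeds $279,300 by $5,050, which is 7 full-or-partial $800 increments; reduction = 7 × $250 = $1,750, leaving $5,125.
Tuition Credit: income exceeds $92,800 by $191,550, which is 39 full-or-partial $5,000 increments; reduction = 39 × $30 = $1,170, leaving $1,200.
Retirement Saver's Credit: $284,350 is at or below the $313,100 threshold, so the full $7,525 applies.
Disability Support Credit: income exceeds $283,000 by $1,350, which is 4 full-or-partial $400 increments; reduction = 4 × $50 = $200, leaving $375.
Total: $5,125 + $1,200 + $7,525 + $375 = $14,225.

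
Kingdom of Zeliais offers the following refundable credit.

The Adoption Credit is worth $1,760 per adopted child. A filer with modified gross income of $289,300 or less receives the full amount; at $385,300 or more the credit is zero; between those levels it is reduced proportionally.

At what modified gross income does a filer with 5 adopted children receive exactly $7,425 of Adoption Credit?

$304,300

Full credit = 5 × $1,760 = $8,800.
$7,425 is 7,425/8,800 of the full $8,800, so 1,375/8,800 of the $96,000 range has been used: income = $289,300 + $96,000 × 1,375/8,800 = $304,300.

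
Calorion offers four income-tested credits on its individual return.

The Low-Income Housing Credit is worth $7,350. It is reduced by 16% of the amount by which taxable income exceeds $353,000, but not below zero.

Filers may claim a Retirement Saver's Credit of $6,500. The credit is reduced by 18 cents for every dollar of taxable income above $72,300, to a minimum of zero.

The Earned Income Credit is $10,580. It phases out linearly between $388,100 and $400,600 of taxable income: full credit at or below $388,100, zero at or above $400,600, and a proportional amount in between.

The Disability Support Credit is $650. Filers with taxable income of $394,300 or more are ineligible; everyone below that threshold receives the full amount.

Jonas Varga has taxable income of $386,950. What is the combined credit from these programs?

Low-Income Housing Credit: 16% of the $33,950 excess over $353,000 is $5,432; credit = $7,350 − $5,432 = $1,918.
Retirement Saver's Credit: 18% of the $314,650 excess over $72,300 is $56,637 ≥ base, so the credit is $0.
Earned Income Credit: $386,950 is at or below the $388,100 threshold, so the full $10,580 applies.
Disability Support Credit: $386,950 is below the $394,300 cutoff, so the full $650 applies.
Total: $1,918 + $0 + $10,580 + $650 = $13,148.

$13,148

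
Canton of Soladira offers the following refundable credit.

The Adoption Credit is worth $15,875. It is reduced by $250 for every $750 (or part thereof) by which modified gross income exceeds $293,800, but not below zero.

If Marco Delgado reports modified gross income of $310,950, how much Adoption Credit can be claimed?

$10,125

Adoption Credit: income exceeds $293,800 by $17,150, which is 23 full-or-partial $750 increments; reduction = 23 × $250 = $5,750, leaving $10,125.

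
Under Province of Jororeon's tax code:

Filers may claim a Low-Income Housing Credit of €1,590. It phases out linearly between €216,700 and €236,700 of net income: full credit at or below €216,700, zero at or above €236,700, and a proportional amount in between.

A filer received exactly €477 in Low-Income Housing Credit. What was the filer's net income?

€477 is 477/1,590 of the full €1,590, so 1,113/1,590 of the €20,000 range has been used: income = €216,700 + €20,000 × 1,113/1,590 = €230,700.

€230,700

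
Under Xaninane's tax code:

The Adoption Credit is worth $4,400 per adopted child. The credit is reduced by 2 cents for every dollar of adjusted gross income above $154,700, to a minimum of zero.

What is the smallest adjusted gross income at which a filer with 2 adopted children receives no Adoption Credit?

$594,700

Full credit = 2 × $4,400 = $8,800.
The credit falls by 2% of each dollar above $154,700, so it reaches zero when the excess is $8,800 / 2% = $440,000: income = $154,700 + $440,000 = $594,700.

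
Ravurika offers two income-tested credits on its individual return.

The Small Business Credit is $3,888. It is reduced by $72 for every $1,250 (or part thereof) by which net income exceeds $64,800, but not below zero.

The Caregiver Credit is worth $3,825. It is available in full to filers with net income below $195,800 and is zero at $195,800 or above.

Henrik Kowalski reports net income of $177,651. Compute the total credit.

$3,825

Small Business Credit: income exceeds $64,800 by $112,851 → 91 increments × $72 = $6,552 ≥ base, so the credit is $0.
Caregiver Credit: $177,651 is below the $195,800 cutoff, so the full $3,825 applies.
Total: $0 + $3,825 = $3,825.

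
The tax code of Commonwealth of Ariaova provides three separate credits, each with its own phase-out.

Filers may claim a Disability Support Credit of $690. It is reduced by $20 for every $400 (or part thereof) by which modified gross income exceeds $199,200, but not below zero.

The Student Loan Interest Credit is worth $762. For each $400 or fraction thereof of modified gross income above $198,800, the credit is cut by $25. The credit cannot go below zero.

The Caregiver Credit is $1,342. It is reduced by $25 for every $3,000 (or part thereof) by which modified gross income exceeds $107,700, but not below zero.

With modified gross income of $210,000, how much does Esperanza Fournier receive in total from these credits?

$679

Disability Support Credit: income exceeds $199,200 by $10,800, which is 27 full-or-partial $400 increments; reduction = 27 × $20 = $540, leaving $150.
Student Loan Interest Credit: income exceeds $198,800 by $11,200, which is 28 full-or-partial $400 increments; reduction = 28 × $25 = $700, leaving $62.
Caregiver Credit: income exceeds $107,700 by $102,300, which is 35 full-or-partial $3,000 increments; reduction = 35 × $25 = $875, leaving $467.
Total: $150 + $62 + $467 = $679.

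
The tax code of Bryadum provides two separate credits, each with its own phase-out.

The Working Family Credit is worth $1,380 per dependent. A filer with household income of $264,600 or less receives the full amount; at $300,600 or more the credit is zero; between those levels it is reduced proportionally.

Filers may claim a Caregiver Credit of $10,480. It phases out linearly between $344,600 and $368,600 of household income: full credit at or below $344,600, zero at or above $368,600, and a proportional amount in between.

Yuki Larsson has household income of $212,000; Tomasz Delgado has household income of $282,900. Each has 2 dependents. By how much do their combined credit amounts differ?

Yuki ($212,000): Working Family Credit: base = 2 × $1,380 = $2,760. $212,000 is at or below the $264,600 threshold, so the full $2,760 applies. Caregiver Credit: $212,000 is at or below the $344,600 threshold, so the full $10,480 applies. total $2,760 + $10,480 = $13,240
Tomasz ($282,900): Working Family Credit: base = 2 × $1,380 = $2,760. $282,900 is $18,300 into a $36,000 phase-out range, leaving 17,700/36,000 of the credit: $2,760 × 17,700/36,000 = $1,357. Caregiver Credit: $282,900 is at or below the $344,600 threshold, so the full $10,480 applies. total $1,357 + $10,480 = $11,837
Difference: |$13,240 − $11,837| = $1,403.

$1,403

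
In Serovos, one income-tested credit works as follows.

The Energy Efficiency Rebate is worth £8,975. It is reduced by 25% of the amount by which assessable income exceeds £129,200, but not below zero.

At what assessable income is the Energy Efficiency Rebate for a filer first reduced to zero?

£165,100

The credit falls by 25% of each pound above £129,200, so it reaches zero when the excess is £8,975 / 25% = £35,900: income = £129,200 + £35,900 = £165,100.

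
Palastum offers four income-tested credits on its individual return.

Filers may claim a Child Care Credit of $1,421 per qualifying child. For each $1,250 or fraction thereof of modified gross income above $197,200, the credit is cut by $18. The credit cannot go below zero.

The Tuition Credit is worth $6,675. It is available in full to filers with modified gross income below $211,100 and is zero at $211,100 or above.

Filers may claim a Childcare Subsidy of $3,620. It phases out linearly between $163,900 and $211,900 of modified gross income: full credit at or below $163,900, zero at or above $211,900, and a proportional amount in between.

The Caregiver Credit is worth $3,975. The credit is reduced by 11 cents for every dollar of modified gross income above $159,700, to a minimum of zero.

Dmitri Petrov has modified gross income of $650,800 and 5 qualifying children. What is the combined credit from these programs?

Child Care Credit: base = 5 × $1,421 = $7,105. income exceeds $197,200 by $453,600, which is 363 full-or-partial $1,250 increments; reduction = 363 × $18 = $6,534, leaving $571.
Tuition Credit: $650,800 meets or exceeds the $211,100 cutoff, so the credit is $0.
Childcare Subsidy: $650,800 is at or above $211,900, so the credit is $0.
Caregiver Credit: 11% of the $491,100 excess over $159,700 is $54,021 ≥ base, so the credit is $0.
Total: $571 + $0 + $0 + $0 = $571.

$571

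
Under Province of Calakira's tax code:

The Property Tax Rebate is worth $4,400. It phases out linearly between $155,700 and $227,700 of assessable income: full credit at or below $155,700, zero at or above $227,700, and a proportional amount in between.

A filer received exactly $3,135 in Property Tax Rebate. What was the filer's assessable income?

$176,400

$3,135 is 3,135/4,400 of the full $4,400, so 1,265/4,400 of the $72,000 range has been used: income = $155,700 + $72,000 × 1,265/4,400 = $176,400.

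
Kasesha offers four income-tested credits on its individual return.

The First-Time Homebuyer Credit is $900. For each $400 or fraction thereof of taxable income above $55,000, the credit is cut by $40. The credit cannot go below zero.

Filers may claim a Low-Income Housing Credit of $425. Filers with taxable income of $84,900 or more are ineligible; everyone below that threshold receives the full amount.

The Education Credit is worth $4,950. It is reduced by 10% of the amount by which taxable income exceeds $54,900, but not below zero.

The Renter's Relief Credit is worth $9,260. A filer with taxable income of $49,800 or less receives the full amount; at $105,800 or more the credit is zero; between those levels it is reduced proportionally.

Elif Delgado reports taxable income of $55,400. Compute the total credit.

First-Time Homebuyer Credit: income exceeds $55,000 by $400, which is 1 full-or-partial $400 increment; reduction = 1 × $40 = $40, leaving $860.
Low-Income Housing Credit: $55,400 is below the $84,900 cutoff, so the full $425 applies.
Education Credit: 10% of the $500 excess over $54,900 is $50; credit = $4,950 − $50 = $4,900.
Renter's Relief Credit: $55,400 is $5,600 into a $56,000 phase-out range, leaving 50,400/56,000 of the credit: $9,260 × 50,400/56,000 = $8,334.
Total: $860 + $425 + $4,900 + $8,334 = $14,519.

$14,519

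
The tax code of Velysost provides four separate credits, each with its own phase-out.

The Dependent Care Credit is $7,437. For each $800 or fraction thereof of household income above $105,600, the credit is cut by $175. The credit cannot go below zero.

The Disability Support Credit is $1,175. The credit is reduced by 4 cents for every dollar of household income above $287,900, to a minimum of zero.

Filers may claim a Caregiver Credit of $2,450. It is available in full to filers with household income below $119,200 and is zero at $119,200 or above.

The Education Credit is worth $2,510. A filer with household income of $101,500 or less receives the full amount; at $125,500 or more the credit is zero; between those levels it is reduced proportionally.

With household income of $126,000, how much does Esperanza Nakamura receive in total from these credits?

Dependent Care Credit: income exceeds $105,600 by $20,400, which is 26 full-or-partial $800 increments; reduction = 26 × $175 = $4,550, leaving $2,887.
Disability Support Credit: $126,000 is at or below the $287,900 threshold, so the full $1,175 applies.
Caregiver Credit: $126,000 meets or exceeds the $119,200 cutoff, so the credit is $0.
Education Credit: $126,000 is at or above $125,500, so the credit is $0.
Total: $2,887 + $1,175 + $0 + $0 = $4,062.

$4,062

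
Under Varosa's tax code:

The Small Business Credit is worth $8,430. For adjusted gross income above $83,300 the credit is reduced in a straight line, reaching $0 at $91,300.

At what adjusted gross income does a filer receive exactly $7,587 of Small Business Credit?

$84,100

$7,587 is 7,587/8,430 of the full $8,430, so 843/8,430 of the $8,000 range has been used: income = $83,300 + $8,000 × 843/8,430 = $84,100.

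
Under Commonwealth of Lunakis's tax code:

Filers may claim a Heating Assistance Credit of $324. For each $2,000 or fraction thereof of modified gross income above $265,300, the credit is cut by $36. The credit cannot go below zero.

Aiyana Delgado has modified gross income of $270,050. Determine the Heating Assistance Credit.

Heating Assistance Credit: income exceeds $265,300 by $4,750, which is 3 full-or-partial $2,000 increments; reduction = 3 × $36 = $108, leaving $216.

$216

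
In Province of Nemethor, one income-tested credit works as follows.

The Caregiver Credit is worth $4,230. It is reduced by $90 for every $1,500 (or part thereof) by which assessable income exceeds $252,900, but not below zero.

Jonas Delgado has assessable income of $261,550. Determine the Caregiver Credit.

$3,690

Caregiver Credit: income exceeds $252,900 by $8,650, which is 6 full-or-partial $1,500 increments; reduction = 6 × $90 = $540, leaving $3,690.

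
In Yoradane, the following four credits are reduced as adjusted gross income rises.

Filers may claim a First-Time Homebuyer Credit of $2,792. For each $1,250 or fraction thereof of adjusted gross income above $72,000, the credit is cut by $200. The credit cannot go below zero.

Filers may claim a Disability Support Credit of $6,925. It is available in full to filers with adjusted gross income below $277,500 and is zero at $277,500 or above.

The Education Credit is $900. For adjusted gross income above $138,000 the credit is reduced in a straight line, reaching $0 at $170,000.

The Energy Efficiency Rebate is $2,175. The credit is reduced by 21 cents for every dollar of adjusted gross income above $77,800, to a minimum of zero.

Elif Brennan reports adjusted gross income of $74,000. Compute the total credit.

First-Time Homebuyer Credit: income exceeds $72,000 by $2,000, which is 2 full-or-partial $1,250 increments; reduction = 2 × $200 = $400, leaving $2,392.
Disability Support Credit: $74,000 is below the $277,500 cutoff, so the full $6,925 applies.
Education Credit: $74,000 is at or below the $138,000 threshold, so the full $900 applies.
Energy Efficiency Rebate: $74,000 is at or below the $77,800 threshold, so the full $2,175 applies.
Total: $2,392 + $6,925 + $900 + $2,175 = $12,392.

$12,392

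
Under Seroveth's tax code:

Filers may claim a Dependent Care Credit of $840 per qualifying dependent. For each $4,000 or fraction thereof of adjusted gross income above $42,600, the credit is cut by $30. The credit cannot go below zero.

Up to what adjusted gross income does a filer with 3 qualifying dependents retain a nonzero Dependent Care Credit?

$374,600

Full credit = 3 × $840 = $2,520.
After 83 increments the reduction is 83 × $30 = $2,490, leaving $30; one more increment wipes it out. Increment 83 ends at excess 83 × $4,000 = $332,000, so the highest qualifying income is $42,600 + $332,000 = $374,600.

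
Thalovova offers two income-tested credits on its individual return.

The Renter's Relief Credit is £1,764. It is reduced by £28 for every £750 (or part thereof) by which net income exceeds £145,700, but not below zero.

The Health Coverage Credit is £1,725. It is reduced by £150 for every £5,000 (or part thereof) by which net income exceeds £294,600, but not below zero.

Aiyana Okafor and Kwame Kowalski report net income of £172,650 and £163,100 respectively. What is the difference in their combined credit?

£336

Aiyana (£172,650): Renter's Relief Credit: income exceeds £145,700 by £26,950, which is 36 full-or-partial £750 increments; reduction = 36 × £28 = £1,008, leaving £756. Health Coverage Credit: £172,650 is at or below the £294,600 threshold, so the full £1,725 applies. total £756 + £1,725 = £2,481
Kwame (£163,100): Renter's Relief Credit: income exceeds £145,700 by £17,400, which is 24 full-or-partial £750 increments; reduction = 24 × £28 = £672, leaving £1,092. Health Coverage Credit: £163,100 is at or below the £294,600 threshold, so the full £1,725 applies. total £1,092 + £1,725 = £2,817
Difference: |£2,481 − £2,817| = £336.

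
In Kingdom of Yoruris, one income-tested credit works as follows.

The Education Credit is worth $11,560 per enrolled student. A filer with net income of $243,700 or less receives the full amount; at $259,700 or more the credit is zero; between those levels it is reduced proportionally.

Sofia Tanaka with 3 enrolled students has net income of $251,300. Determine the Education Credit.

$18,207

Education Credit: base = 3 × $11,560 = $34,680. $251,300 is $7,600 into a $16,000 phase-out range, leaving 8,400/16,000 of the credit: $34,680 × 8,400/16,000 = $18,207.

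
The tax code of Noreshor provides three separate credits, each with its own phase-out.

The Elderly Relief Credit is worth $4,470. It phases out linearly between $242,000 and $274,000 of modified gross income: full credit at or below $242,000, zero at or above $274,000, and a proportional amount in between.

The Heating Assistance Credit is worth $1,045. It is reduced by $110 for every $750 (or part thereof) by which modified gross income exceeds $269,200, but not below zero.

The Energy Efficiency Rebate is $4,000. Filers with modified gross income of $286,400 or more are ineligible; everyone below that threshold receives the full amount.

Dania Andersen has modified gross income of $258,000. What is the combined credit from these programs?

Elderly Relief Credit: $258,000 is $16,000 into a $32,000 phase-out range, leaving 16,000/32,000 of the credit: $4,470 × 16,000/32,000 = $2,235.
Heating Assistance Credit: $258,000 is at or below the $269,200 threshold, so the full $1,045 applies.
Energy Efficiency Rebate: $258,000 is below the $286,400 cutoff, so the full $4,000 applies.
Total: $2,235 + $1,045 + $4,000 = $7,280.

$7,280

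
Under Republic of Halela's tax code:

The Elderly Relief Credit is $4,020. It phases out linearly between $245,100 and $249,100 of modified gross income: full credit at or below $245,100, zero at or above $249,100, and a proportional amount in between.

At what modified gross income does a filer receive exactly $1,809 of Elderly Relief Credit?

$1,809 is 1,809/4,020 of the full $4,020, so 2,211/4,020 of the $4,000 range has been used: income = $245,100 + $4,000 × 2,211/4,020 = $247,300.

$247,300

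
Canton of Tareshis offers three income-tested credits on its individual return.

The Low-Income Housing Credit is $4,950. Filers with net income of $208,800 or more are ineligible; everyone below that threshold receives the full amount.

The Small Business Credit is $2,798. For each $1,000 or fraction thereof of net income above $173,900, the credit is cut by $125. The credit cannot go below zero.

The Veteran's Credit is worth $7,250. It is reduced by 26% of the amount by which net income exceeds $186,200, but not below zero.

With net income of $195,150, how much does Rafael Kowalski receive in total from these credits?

$9,921

Low-Income Housing Credit: $195,150 is below the $208,800 cutoff, so the full $4,950 applies.
Small Business Credit: income exceeds $173,900 by $21,250, which is 22 full-or-partial $1,000 increments; reduction = 22 × $125 = $2,750, leaving $48.
Veteran's Credit: 26% of the $8,950 excess over $186,200 is $2,327; credit = $7,250 − $2,327 = $4,923.
Total: $4,950 + $48 + $4,923 = $9,921.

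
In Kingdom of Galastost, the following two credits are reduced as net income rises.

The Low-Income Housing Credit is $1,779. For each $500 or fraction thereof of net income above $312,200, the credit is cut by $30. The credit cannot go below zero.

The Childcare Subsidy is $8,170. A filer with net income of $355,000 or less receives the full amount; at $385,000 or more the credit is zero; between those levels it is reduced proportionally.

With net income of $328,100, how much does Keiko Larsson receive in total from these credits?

Low-Income Housing Credit: income exceeds $312,200 by $15,900, which is 32 full-or-partial $500 increments; reduction = 32 × $30 = $960, leaving $819.
Childcare Subsidy: $328,100 is at or below the $355,000 threshold, so the full $8,170 applies.
Total: $819 + $8,170 = $8,989.

$8,989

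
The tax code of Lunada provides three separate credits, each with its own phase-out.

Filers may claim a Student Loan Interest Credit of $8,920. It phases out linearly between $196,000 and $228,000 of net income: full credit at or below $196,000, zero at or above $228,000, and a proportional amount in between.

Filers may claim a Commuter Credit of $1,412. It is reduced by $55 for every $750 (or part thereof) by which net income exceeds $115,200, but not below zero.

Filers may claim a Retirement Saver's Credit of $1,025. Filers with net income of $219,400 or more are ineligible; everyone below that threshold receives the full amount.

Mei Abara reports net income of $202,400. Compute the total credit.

$8,161

Student Loan Interest Credit: $202,400 is $6,400 into a $32,000 phase-out range, leaving 25,600/32,000 of the credit: $8,920 × 25,600/32,000 = $7,136.
Commuter Credit: income exceeds $115,200 by $87,200 → 117 increments × $55 = $6,435 ≥ base, so the credit is $0.
Retirement Saver's Credit: $202,400 is below the $219,400 cutoff, so the full $1,025 applies.
Total: $7,136 + $0 + $1,025 = $8,161.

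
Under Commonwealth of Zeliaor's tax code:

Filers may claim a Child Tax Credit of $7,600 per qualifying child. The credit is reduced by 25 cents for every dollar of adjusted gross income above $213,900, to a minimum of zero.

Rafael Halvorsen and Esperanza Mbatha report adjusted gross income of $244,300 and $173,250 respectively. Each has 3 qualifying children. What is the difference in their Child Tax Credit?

Rafael ($244,300): Child Tax Credit: base = 3 × $7,600 = $22,800. 25% of the $30,400 excess over $213,900 is $7,600; credit = $22,800 − $7,600 = $15,200.
Esperanza ($173,250): Child Tax Credit: base = 3 × $7,600 = $22,800. $173,250 is at or below the $213,900 threshold, so the full $22,800 applies.
Difference: |$15,200 − $22,800| = $7,600.

$7,600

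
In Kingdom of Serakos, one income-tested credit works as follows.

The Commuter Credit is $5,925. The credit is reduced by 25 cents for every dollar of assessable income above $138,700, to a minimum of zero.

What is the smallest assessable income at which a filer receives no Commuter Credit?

$162,400

The credit falls by 25% of each dollar above $138,700, so it reaches zero when the excess is $5,925 / 25% = $23,700: income = $138,700 + $23,700 = $162,400.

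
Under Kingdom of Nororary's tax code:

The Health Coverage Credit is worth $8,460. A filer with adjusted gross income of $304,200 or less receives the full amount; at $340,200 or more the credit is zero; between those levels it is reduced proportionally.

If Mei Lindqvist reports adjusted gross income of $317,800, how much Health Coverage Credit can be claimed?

$5,264

Health Coverage Credit: $317,800 is $13,600 into a $36,000 phase-out range, leaving 22,400/36,000 of the credit: $8,460 × 22,400/36,000 = $5,264.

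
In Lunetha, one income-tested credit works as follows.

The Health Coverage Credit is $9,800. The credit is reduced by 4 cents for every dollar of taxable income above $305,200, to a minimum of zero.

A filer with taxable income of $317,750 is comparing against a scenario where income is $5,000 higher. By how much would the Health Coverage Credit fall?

$200

At $317,750 — 4% of the $12,550 excess over $305,200 is $502; credit = $9,800 − $502 = $9,298.
At $322,750 — 4% of the $17,550 excess over $305,200 is $702; credit = $9,800 − $702 = $9,098.
Lost: $9,298 − $9,098 = $200.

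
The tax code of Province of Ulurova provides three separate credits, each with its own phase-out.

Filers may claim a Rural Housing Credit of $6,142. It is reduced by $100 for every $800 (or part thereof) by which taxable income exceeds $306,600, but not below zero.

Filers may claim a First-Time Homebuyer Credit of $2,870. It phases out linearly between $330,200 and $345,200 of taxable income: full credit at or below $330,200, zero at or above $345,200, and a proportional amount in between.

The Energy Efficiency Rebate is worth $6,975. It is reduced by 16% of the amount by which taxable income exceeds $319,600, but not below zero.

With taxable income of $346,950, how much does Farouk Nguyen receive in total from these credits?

$3,641

Rural Housing Credit: income exceeds $306,600 by $40,350, which is 51 full-or-partial $800 increments; reduction = 51 × $100 = $5,100, leaving $1,042.
First-Time Homebuyer Credit: $346,950 is at or above $345,200, so the credit is $0.
Energy Efficiency Rebate: 16% of the $27,350 excess over $319,600 is $4,376; credit = $6,975 − $4,376 = $2,599.
Total: $1,042 + $0 + $2,599 = $3,641.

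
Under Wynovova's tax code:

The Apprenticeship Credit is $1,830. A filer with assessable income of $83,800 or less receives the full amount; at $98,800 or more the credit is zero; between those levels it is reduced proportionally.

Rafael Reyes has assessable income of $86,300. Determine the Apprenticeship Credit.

Apprenticeship Credit: $86,300 is $2,500 into a $15,000 phase-out range, leaving 12,500/15,000 of the credit: $1,830 × 12,500/15,000 = $1,525.

$1,525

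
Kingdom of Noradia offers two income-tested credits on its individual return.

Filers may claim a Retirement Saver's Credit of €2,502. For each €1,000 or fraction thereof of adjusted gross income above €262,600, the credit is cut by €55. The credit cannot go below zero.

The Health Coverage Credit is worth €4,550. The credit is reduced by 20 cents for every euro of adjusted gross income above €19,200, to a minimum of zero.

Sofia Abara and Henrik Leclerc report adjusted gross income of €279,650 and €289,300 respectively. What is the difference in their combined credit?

Sofia (€279,650): Retirement Saver's Credit: income exceeds €262,600 by €17,050, which is 18 full-or-partial €1,000 increments; reduction = 18 × €55 = €990, leaving €1,512. Health Coverage Credit: 20% of the €260,450 excess over €19,200 is €52,090 ≥ base, so the credit is €0. total €1,512 + €0 = €1,512
Henrik (€289,300): Retirement Saver's Credit: income exceeds €262,600 by €26,700, which is 27 full-or-partial €1,000 increments; reduction = 27 × €55 = €1,485, leaving €1,017. Health Coverage Credit: 20% of the €270,100 excess over €19,200 is €54,020 ≥ base, so the credit is €0. total €1,017 + €0 = €1,017
Difference: |€1,512 − €1,017| = €495.

€495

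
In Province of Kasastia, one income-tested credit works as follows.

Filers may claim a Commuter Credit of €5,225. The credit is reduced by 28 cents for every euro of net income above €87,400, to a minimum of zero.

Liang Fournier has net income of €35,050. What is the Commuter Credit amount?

Commuter Credit: €35,050 is at or below the €87,400 threshold, so the full €5,225 applies.

€5,225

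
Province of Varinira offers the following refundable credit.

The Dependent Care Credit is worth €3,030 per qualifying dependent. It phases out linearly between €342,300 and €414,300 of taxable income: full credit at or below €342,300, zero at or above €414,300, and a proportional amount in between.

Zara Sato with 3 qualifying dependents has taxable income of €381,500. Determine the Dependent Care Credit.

€4,141

Dependent Care Credit: base = 3 × €3,030 = €9,090. €381,500 is €39,200 into a €72,000 phase-out range, leaving 32,800/72,000 of the credit: €9,090 × 32,800/72,000 = €4,141.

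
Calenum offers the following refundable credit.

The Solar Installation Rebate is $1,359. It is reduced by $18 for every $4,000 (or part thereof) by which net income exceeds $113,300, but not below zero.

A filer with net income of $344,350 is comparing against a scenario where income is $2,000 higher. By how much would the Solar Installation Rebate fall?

$18

At $344,350 — income exceeds $113,300 by $231,050, which is 58 full-or-partial $4,000 increments; reduction = 58 × $18 = $1,044, leaving $315.
At $346,350 — income exceeds $113,300 by $233,050, which is 59 full-or-partial $4,000 increments; reduction = 59 × $18 = $1,062, leaving $297.
Lost: $315 − $297 = $18.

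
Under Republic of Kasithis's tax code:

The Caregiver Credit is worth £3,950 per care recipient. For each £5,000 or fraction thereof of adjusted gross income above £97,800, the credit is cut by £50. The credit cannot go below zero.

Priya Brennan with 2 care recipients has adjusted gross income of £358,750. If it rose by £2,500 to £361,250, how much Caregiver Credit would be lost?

£0

At £358,750 — base = 2 × £3,950 = £7,900. income exceeds £97,800 by £260,950, which is 53 full-or-partial £5,000 increments; reduction = 53 × £50 = £2,650, leaving £5,250.
At £361,250 — base = 2 × £3,950 = £7,900. income exceeds £97,800 by £263,450, which is 53 full-or-partial £5,000 increments; reduction = 53 × £50 = £2,650, leaving £5,250.
Lost: £5,250 − £5,250 = £0.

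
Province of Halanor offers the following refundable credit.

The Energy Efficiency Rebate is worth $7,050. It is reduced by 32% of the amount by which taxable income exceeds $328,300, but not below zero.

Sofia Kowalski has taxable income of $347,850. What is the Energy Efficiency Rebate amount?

Energy Efficiency Rebate: 32% of the $19,550 excess over $328,300 is $6,256; credit = $7,050 − $6,256 = $794.

$794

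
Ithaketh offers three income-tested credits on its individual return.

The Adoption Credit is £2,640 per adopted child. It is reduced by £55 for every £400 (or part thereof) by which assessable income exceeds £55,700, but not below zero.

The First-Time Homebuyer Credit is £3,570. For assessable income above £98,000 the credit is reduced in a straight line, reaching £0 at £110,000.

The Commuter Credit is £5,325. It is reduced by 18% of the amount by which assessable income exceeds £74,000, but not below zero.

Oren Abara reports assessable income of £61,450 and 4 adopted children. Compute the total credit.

£18,630

Adoption Credit: base = 4 × £2,640 = £10,560. income exceeds £55,700 by £5,750, which is 15 full-or-partial £400 increments; reduction = 15 × £55 = £825, leaving £9,735.
First-Time Homebuyer Credit: £61,450 is at or below the £98,000 threshold, so the full £3,570 applies.
Commuter Credit: £61,450 is at or below the £74,000 threshold, so the full £5,325 applies.
Total: £9,735 + £3,570 + £5,325 = £18,630.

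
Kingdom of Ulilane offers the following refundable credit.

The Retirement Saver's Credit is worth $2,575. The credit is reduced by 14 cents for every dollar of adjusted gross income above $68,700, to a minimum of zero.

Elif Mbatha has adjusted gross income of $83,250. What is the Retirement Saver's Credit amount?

Retirement Saver's Credit: 14% of the $14,550 excess over $68,700 is $2,037; credit = $2,575 − $2,037 = $538.

$538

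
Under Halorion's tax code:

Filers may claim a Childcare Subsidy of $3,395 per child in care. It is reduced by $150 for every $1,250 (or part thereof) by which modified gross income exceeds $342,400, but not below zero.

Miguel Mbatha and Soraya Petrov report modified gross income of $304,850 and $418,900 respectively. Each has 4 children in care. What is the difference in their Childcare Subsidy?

Miguel ($304,850): Childcare Subsidy: base = 4 × $3,395 = $13,580. $304,850 is at or below the $342,400 threshold, so the full $13,580 applies.
Soraya ($418,900): Childcare Subsidy: base = 4 × $3,395 = $13,580. income exceeds $342,400 by $76,500, which is 62 full-or-partial $1,250 increments; reduction = 62 × $150 = $9,300, leaving $4,280.
Difference: |$13,580 − $4,280| = $9,300.

$9,300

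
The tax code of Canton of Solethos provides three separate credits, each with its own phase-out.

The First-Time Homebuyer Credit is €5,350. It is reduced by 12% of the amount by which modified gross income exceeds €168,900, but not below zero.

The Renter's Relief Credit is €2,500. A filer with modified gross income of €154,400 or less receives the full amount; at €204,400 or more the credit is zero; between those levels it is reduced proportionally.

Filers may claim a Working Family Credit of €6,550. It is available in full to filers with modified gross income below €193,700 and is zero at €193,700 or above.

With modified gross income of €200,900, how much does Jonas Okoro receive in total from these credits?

€1,685

First-Time Homebuyer Credit: 12% of the €32,000 excess over €168,900 is €3,840; credit = €5,350 − €3,840 = €1,510.
Renter's Relief Credit: €200,900 is €46,500 into a €50,000 phase-out range, leaving 3,500/50,000 of the credit: €2,500 × 3,500/50,000 = €175.
Working Family Credit: €200,900 meets or exceeds the €193,700 cutoff, so the credit is €0.
Total: €1,510 + €175 + €0 = €1,685.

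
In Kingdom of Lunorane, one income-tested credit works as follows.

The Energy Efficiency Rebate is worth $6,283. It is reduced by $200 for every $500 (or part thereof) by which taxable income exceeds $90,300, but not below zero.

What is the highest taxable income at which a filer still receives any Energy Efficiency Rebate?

After 31 increments the reduction is 31 × $200 = $6,200, leaving $83; one more increment wipes it out. Increment 31 ends at excess 31 × $500 = $15,500, so the highest qualifying income is $90,300 + $15,500 = $105,800.

$105,800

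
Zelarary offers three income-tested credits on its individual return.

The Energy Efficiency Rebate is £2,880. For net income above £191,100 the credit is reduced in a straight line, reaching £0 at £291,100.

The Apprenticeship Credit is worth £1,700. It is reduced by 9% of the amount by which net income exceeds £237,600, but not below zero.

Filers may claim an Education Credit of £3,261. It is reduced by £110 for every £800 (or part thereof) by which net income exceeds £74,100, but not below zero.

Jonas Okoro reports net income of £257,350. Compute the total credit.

£972

Energy Efficiency Rebate: £257,350 is £66,250 into a £100,000 phase-out range, leaving 33,750/100,000 of the credit: £2,880 × 33,750/100,000 = £972.
Apprenticeship Credit: 9% of the £19,750 excess over £237,600 is £1,777.50 ≥ base, so the credit is £0.
Education Credit: income exceeds £74,100 by £183,250 → 230 increments × £110 = £25,300 ≥ base, so the credit is £0.
Total: £972 + £0 + £0 = £972.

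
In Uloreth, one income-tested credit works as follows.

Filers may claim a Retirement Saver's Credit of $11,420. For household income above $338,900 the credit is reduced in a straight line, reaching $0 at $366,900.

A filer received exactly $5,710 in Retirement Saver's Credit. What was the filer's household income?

$5,710 is 5,710/11,420 of the full $11,420, so 5,710/11,420 of the $28,000 range has been used: income = $338,900 + $28,000 × 5,710/11,420 = $352,900.

$352,900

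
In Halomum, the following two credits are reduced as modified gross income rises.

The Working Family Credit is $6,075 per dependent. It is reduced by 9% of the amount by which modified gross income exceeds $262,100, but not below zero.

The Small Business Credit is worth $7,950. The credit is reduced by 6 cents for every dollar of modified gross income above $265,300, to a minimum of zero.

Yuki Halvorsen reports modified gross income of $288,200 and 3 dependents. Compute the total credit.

$22,452

Working Family Credit: base = 3 × $6,075 = $18,225. 9% of the $26,100 excess over $262,100 is $2,349; credit = $18,225 − $2,349 = $15,876.
Small Business Credit: 6% of the $22,900 excess over $265,300 is $1,374; credit = $7,950 − $1,374 = $6,576.
Total: $15,876 + $6,576 = $22,452.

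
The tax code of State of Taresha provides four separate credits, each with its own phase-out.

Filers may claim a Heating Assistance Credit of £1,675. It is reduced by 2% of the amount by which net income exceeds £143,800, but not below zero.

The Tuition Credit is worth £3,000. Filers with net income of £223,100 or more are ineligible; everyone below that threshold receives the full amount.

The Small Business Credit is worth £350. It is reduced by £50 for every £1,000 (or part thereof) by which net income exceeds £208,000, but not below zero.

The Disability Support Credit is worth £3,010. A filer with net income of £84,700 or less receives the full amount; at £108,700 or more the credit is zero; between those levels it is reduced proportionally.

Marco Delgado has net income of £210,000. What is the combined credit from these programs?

Heating Assistance Credit: 2% of the £66,200 excess over £143,800 is £1,324; credit = £1,675 − £1,324 = £351.
Tuition Credit: £210,000 is below the £223,100 cutoff, so the full £3,000 applies.
Small Business Credit: income exceeds £208,000 by £2,000, which is 2 full-or-partial £1,000 increments; reduction = 2 × £50 = £100, leaving £250.
Disability Support Credit: £210,000 is at or above £108,700, so the credit is £0.
Total: £351 + £3,000 + £250 + £0 = £3,601.

£3,601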